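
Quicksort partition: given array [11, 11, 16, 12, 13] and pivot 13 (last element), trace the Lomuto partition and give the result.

Lomuto partition with pivot = 13:

Initial array: [11, 11, 16, 12, 13]

arr[0]=11 <= 13: swap with position 0, array becomes [11, 11, 16, 12, 13]
arr[1]=11 <= 13: swap with position 1, array becomes [11, 11, 16, 12, 13]
arr[2]=16 > 13: no swap
arr[3]=12 <= 13: swap with position 2, array becomes [11, 11, 12, 16, 13]

Place pivot at position 3: [11, 11, 12, 13, 16]
Pivot position: 3

After partitioning with pivot 13, the array becomes [11, 11, 12, 13, 16]. The pivot is placed at index 3. All elements to the left of the pivot are <= 13, and all elements to the right are > 13.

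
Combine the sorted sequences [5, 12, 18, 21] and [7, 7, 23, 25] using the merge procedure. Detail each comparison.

Merging process:

Compare 5 vs 7: take 5 from left. Merged: [5]
Compare 12 vs 7: take 7 from right. Merged: [5, 7]
Compare 12 vs 7: take 7 from right. Merged: [5, 7, 7]
Compare 12 vs 23: take 12 from left. Merged: [5, 7, 7, 12]
Compare 18 vs 23: take 18 from left. Merged: [5, 7, 7, 12, 18]
Compare 21 vs 23: take 21 from left. Merged: [5, 7, 7, 12, 18, 21]
Append remaining from right: [23, 25]. Merged: [5, 7, 7, 12, 18, 21, 23, 25]

Final merged array: [5, 7, 7, 12, 18, 21, 23, 25]
Total comparisons: 6

The merged array is [5, 7, 7, 12, 18, 21, 23, 25], requiring 6 comparisons. The merge step runs in O(n) time where n is the total number of elements.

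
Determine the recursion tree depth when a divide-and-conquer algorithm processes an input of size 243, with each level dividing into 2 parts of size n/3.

For divide and conquer with division factor 3:

Problem sizes at each level:
Level 0: 243
Level 1: 81
Level 2: 27
Level 3: 9
Level 4: 3
Level 5: 1

The root is level 0 and the size-1 base case is level 5 (the tree spans levels 0 through 5, i.e. 6 levels counting the root), so the depth is the number of divisions: log_3(243) = 5

The recursion tree depth is log_3(243) = 5. At each level, the problem size is divided by 3, so it takes 5 divisions to reduce to a base case of size 1. The algorithm makes 2 recursive calls at each level.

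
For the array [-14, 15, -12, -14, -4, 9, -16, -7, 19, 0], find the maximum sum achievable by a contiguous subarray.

Using Kadane's algorithm on [-14, 15, -12, -14, -4, 9, -16, -7, 19, 0]:

Scanning through the array:
Position 1 (value 15): max_ending_here = 15, max_so_far = 15
Position 2 (value -12): max_ending_here = 3, max_so_far = 15
Position 3 (value -14): max_ending_here = -11, max_so_far = 15
Position 4 (value -4): max_ending_here = -4, max_so_far = 15
Position 5 (value 9): max_ending_here = 9, max_so_far = 15
Position 6 (value -16): max_ending_here = -7, max_so_far = 15
Position 7 (value -7): max_ending_here = -7, max_so_far = 15
Position 8 (value 19): max_ending_here = 19, max_so_far = 19
Position 9 (value 0): max_ending_here = 19, max_so_far = 19

Maximum subarray: [19]
Maximum sum: 19

The maximum subarray is [19] with sum 19. This subarray runs from index 8 to index 8.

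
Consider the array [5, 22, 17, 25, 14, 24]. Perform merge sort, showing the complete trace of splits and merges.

Merge sort trace:

Split: [5, 22, 17, 25, 14, 24] -> [5, 22, 17] and [25, 14, 24]
  Split: [5, 22, 17] -> [5] and [22, 17]
    Split: [22, 17] -> [22] and [17]
    Merge: [22] + [17] -> [17, 22]
  Merge: [5] + [17, 22] -> [5, 17, 22]
  Split: [25, 14, 24] -> [25] and [14, 24]
    Split: [14, 24] -> [14] and [24]
    Merge: [14] + [24] -> [14, 24]
  Merge: [25] + [14, 24] -> [14, 24, 25]
Merge: [5, 17, 22] + [14, 24, 25] -> [5, 14, 17, 22, 24, 25]

Final sorted array: [5, 14, 17, 22, 24, 25]

The merge sort proceeds by recursively splitting the array and merging sorted halves.
After all merges, the sorted array is [5, 14, 17, 22, 24, 25].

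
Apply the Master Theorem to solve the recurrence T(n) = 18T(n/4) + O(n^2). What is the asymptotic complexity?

Master Theorem for T(n) = 18T(n/4) + O(n^2):

a = 18, b = 4, c = 2
log_b(a) = log_4(18) = 2.0850

Case 1: c = 2 < log_4(18) = 2.0850
T(n) = O(n^(log_4 18))

For T(n) = 18T(n/4) + O(n^2): log_4(18) = 2.0850. This is Case 1 of the Master Theorem (c < log_b(a), work dominated by leaves), giving O(n^(log_4 18)).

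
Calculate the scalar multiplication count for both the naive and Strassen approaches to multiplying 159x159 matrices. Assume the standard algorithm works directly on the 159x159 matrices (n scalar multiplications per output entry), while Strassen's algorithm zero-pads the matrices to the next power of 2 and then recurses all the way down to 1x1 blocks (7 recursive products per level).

Matrix multiplication for 159x159 matrices:

Strassen's algorithm requires power-of-2 dimensions. Pad 159x159 to 256x256 (next power of 2).

Standard algorithm: 159^3 = 4019679 multiplications
Strassen's algorithm: 7^(log2(256)) = 7^8 = 5764801 multiplications
Difference: 4019679 - 5764801 = -1745122 (Strassen uses MORE here due to padding overhead — for small or just-over-power-of-2 n, padding can outweigh the per-level savings)

Standard: 4019679 multiplications (159^3). Strassen: 5764801 multiplications (7^8, after padding to 256x256). Strassen reduces 8 recursive multiplications to 7 at each level.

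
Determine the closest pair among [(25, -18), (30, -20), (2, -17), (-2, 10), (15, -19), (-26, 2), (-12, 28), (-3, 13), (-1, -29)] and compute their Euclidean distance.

Computing all pairwise distances among 9 points:

d((25, -18), (30, -20)) = 5.3852
d((25, -18), (2, -17)) = 23.0217
d((25, -18), (-2, 10)) = 38.8973
d((25, -18), (15, -19)) = 10.0499
d((25, -18), (-26, 2)) = 54.7814
d((25, -18), (-12, 28)) = 59.0339
d((25, -18), (-3, 13)) = 41.7732
d((25, -18), (-1, -29)) = 28.2312
d((30, -20), (2, -17)) = 28.1603
d((30, -20), (-2, 10)) = 43.8634
d((30, -20), (15, -19)) = 15.0333
d((30, -20), (-26, 2)) = 60.1664
d((30, -20), (-12, 28)) = 63.7809
d((30, -20), (-3, 13)) = 46.669
d((30, -20), (-1, -29)) = 32.28
d((2, -17), (-2, 10)) = 27.2947
d((2, -17), (15, -19)) = 13.1529
d((2, -17), (-26, 2)) = 33.8378
d((2, -17), (-12, 28)) = 47.1275
d((2, -17), (-3, 13)) = 30.4138
d((2, -17), (-1, -29)) = 12.3693
d((-2, 10), (15, -19)) = 33.6155
d((-2, 10), (-26, 2)) = 25.2982
d((-2, 10), (-12, 28)) = 20.5913
d((-2, 10), (-3, 13)) = 3.1623 <-- minimum
d((-2, 10), (-1, -29)) = 39.0128
d((15, -19), (-26, 2)) = 46.0652
d((15, -19), (-12, 28)) = 54.2033
d((15, -19), (-3, 13)) = 36.7151
d((15, -19), (-1, -29)) = 18.868
d((-26, 2), (-12, 28)) = 29.5296
d((-26, 2), (-3, 13)) = 25.4951
d((-26, 2), (-1, -29)) = 39.8246
d((-12, 28), (-3, 13)) = 17.4929
d((-12, 28), (-1, -29)) = 58.0517
d((-3, 13), (-1, -29)) = 42.0476

Closest pair: (-2, 10) and (-3, 13) with distance 3.1623

The closest pair is (-2, 10) and (-3, 13) with Euclidean distance 3.1623. For 9 points, brute-force pairwise comparison is shown above. For large n, the divide-and-conquer algorithm (sort by x, recurse on halves, check the dividing strip) achieves O(n log n).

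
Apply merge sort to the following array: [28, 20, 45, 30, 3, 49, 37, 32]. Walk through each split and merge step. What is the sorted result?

Merge sort trace:

Split: [28, 20, 45, 30, 3, 49, 37, 32] -> [28, 20, 45, 30] and [3, 49, 37, 32]
  Split: [28, 20, 45, 30] -> [28, 20] and [45, 30]
    Split: [28, 20] -> [28] and [20]
    Merge: [28] + [20] -> [20, 28]
    Split: [45, 30] -> [45] and [30]
    Merge: [45] + [30] -> [30, 45]
  Merge: [20, 28] + [30, 45] -> [20, 28, 30, 45]
  Split: [3, 49, 37, 32] -> [3, 49] and [37, 32]
    Split: [3, 49] -> [3] and [49]
    Merge: [3] + [49] -> [3, 49]
    Split: [37, 32] -> [37] and [32]
    Merge: [37] + [32] -> [32, 37]
  Merge: [3, 49] + [32, 37] -> [3, 32, 37, 49]
Merge: [20, 28, 30, 45] + [3, 32, 37, 49] -> [3, 20, 28, 30, 32, 37, 45, 49]

Final sorted array: [3, 20, 28, 30, 32, 37, 45, 49]

The merge sort proceeds by recursively splitting the array and merging sorted halves.
After all merges, the sorted array is [3, 20, 28, 30, 32, 37, 45, 49].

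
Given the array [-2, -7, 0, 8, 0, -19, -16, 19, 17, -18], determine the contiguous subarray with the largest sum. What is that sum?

Using Kadane's algorithm on [-2, -7, 0, 8, 0, -19, -16, 19, 17, -18]:

Scanning through the array:
Position 1 (value -7): max_ending_here = -7, max_so_far = -2
Position 2 (value 0): max_ending_here = 0, max_so_far = 0
Position 3 (value 8): max_ending_here = 8, max_so_far = 8
Position 4 (value 0): max_ending_here = 8, max_so_far = 8
Position 5 (value -19): max_ending_here = -11, max_so_far = 8
Position 6 (value -16): max_ending_here = -16, max_so_far = 8
Position 7 (value 19): max_ending_here = 19, max_so_far = 19
Position 8 (value 17): max_ending_here = 36, max_so_far = 36
Position 9 (value -18): max_ending_here = 18, max_so_far = 36

Maximum subarray: [19, 17]
Maximum sum: 36

The maximum subarray is [19, 17] with sum 36. This subarray runs from index 7 to index 8.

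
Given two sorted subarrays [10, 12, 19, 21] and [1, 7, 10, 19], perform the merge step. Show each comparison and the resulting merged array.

Merging process:

Compare 10 vs 1: take 1 from right. Merged: [1]
Compare 10 vs 7: take 7 from right. Merged: [1, 7]
Compare 10 vs 10: take 10 from left. Merged: [1, 7, 10]
Compare 12 vs 10: take 10 from right. Merged: [1, 7, 10, 10]
Compare 12 vs 19: take 12 from left. Merged: [1, 7, 10, 10, 12]
Compare 19 vs 19: take 19 from left. Merged: [1, 7, 10, 10, 12, 19]
Compare 21 vs 19: take 19 from right. Merged: [1, 7, 10, 10, 12, 19, 19]
Append remaining from left: [21]. Merged: [1, 7, 10, 10, 12, 19, 19, 21]

Final merged array: [1, 7, 10, 10, 12, 19, 19, 21]
Total comparisons: 7

The merged array is [1, 7, 10, 10, 12, 19, 19, 21], requiring 7 comparisons. The merge step runs in O(n) time where n is the total number of elements.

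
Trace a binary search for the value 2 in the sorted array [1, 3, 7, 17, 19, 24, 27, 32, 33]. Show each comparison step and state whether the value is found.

Binary search for 2 in [1, 3, 7, 17, 19, 24, 27, 32, 33]:

lo=0, hi=8, mid=4, arr[mid]=19 -> 19 > 2, search left half
lo=0, hi=3, mid=1, arr[mid]=3 -> 3 > 2, search left half
lo=0, hi=0, mid=0, arr[mid]=1 -> 1 < 2, search right half
lo=1 > hi=0, target 2 not found

Binary search determines that 2 is not in the array after 3 comparisons. The search space was exhausted without finding the target.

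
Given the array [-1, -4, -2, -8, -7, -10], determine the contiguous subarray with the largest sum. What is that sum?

Using Kadane's algorithm on [-1, -4, -2, -8, -7, -10]:

Scanning through the array:
Position 1 (value -4): max_ending_here = -4, max_so_far = -1
Position 2 (value -2): max_ending_here = -2, max_so_far = -1
Position 3 (value -8): max_ending_here = -8, max_so_far = -1
Position 4 (value -7): max_ending_here = -7, max_so_far = -1
Position 5 (value -10): max_ending_here = -10, max_so_far = -1

Maximum subarray: [-1]
Maximum sum: -1

The maximum subarray is [-1] with sum -1. This subarray runs from index 0 to index 0.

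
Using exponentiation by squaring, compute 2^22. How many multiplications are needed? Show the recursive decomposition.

Computing 2^22 by squaring (build up from 2^1; each line after the first costs one multiplication):

2^1 = 2
2^2 = (2^1)^2 = 2^2 = 4
2^4 = (2^2)^2 = 4^2 = 16
2^5 = 2 * 2^4 = 2 * 16 = 32
2^10 = (2^5)^2 = 32^2 = 1024
2^11 = 2 * 2^10 = 2 * 1024 = 2048
2^22 = (2^11)^2 = 2048^2 = 4194304

Result: 4194304
Multiplications needed: 6 (6 lines after 2^1)

2^22 = 4194304. Using exponentiation by squaring, this requires 6 multiplications. The key idea: if the exponent is even, square the half-power; if odd, multiply by the base once.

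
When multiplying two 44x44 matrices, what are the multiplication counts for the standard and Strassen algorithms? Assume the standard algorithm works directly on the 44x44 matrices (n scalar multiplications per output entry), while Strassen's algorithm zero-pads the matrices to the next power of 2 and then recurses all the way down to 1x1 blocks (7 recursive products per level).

Matrix multiplication for 44x44 matrices:

Strassen's algorithm requires power-of-2 dimensions. Pad 44x44 to 64x64 (next power of 2).

Standard algorithm: 44^3 = 85184 multiplications
Strassen's algorithm: 7^(log2(64)) = 7^6 = 117649 multiplications
Difference: 85184 - 117649 = -32465 (Strassen uses MORE here due to padding overhead — for small or just-over-power-of-2 n, padding can outweigh the per-level savings)

Standard: 85184 multiplications (44^3). Strassen: 117649 multiplications (7^6, after padding to 64x64). Strassen reduces 8 recursive multiplications to 7 at each level.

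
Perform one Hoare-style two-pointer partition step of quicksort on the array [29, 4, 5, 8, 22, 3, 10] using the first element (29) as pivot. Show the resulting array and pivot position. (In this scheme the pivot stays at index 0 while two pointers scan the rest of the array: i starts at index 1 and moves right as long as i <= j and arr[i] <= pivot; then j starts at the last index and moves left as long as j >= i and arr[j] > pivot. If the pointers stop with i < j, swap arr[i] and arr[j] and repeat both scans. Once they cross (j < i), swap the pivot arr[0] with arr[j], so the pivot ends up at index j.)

Hoare-style two-pointer partition with pivot = 29:

Initial array: [29, 4, 5, 8, 22, 3, 10]

Pointers start at i = 1, j = 6.
i ends at 7, j ends at 6: the pointers have crossed (j < i), so scanning stops.

Swap pivot arr[0] with arr[6] to place pivot at position 6: [10, 4, 5, 8, 22, 3, 29]
Pivot position: 6

After partitioning with pivot 29, the array becomes [10, 4, 5, 8, 22, 3, 29]. The pivot is placed at index 6. All elements to the left of the pivot are <= 29, and all elements to the right are > 29.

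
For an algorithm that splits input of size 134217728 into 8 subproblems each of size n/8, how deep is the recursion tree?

For divide and conquer with division factor 8:

Problem sizes at each level:
Level 0: 134217728
Level 1: 16777216
Level 2: 2097152
Level 3: 262144
Level 4: 32768
Level 5: 4096
Level 6: 512
Level 7: 64
Level 8: 8
Level 9: 1

The root is level 0 and the size-1 base case is level 9 (the tree spans levels 0 through 9, i.e. 10 levels counting the root), so the depth is the number of divisions: log_8(134217728) = 9

The recursion tree depth is log_8(134217728) = 9. At each level, the problem size is divided by 8, so it takes 9 divisions to reduce to a base case of size 1. The algorithm makes 8 recursive calls at each level.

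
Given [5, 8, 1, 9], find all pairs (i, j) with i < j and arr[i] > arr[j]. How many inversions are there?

Finding inversions in [5, 8, 1, 9]:

(0, 2): arr[0]=5 > arr[2]=1
(1, 2): arr[1]=8 > arr[2]=1

Total inversions: 2

The array has 2 inversion(s): (0,2), (1,2). Each pair (i,j) satisfies i < j and arr[i] > arr[j].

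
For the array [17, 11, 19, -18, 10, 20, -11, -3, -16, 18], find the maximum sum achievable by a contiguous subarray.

Using Kadane's algorithm on [17, 11, 19, -18, 10, 20, -11, -3, -16, 18]:

Scanning through the array:
Position 1 (value 11): max_ending_here = 28, max_so_far = 28
Position 2 (value 19): max_ending_here = 47, max_so_far = 47
Position 3 (value -18): max_ending_here = 29, max_so_far = 47
Position 4 (value 10): max_ending_here = 39, max_so_far = 47
Position 5 (value 20): max_ending_here = 59, max_so_far = 59
Position 6 (value -11): max_ending_here = 48, max_so_far = 59
Position 7 (value -3): max_ending_here = 45, max_so_far = 59
Position 8 (value -16): max_ending_here = 29, max_so_far = 59
Position 9 (value 18): max_ending_here = 47, max_so_far = 59

Maximum subarray: [17, 11, 19, -18, 10, 20]
Maximum sum: 59

The maximum subarray is [17, 11, 19, -18, 10, 20] with sum 59. This subarray runs from index 0 to index 5.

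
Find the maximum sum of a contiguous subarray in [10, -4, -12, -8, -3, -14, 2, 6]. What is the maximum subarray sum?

Using Kadane's algorithm on [10, -4, -12, -8, -3, -14, 2, 6]:

Scanning through the array:
Position 1 (value -4): max_ending_here = 6, max_so_far = 10
Position 2 (value -12): max_ending_here = -6, max_so_far = 10
Position 3 (value -8): max_ending_here = -8, max_so_far = 10
Position 4 (value -3): max_ending_here = -3, max_so_far = 10
Position 5 (value -14): max_ending_here = -14, max_so_far = 10
Position 6 (value 2): max_ending_here = 2, max_so_far = 10
Position 7 (value 6): max_ending_here = 8, max_so_far = 10

Maximum subarray: [10]
Maximum sum: 10

The maximum subarray is [10] with sum 10. This subarray runs from index 0 to index 0.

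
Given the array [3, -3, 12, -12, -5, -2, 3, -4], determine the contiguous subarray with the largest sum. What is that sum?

Using Kadane's algorithm on [3, -3, 12, -12, -5, -2, 3, -4]:

Scanning through the array:
Position 1 (value -3): max_ending_here = 0, max_so_far = 3
Position 2 (value 12): max_ending_here = 12, max_so_far = 12
Position 3 (value -12): max_ending_here = 0, max_so_far = 12
Position 4 (value -5): max_ending_here = -5, max_so_far = 12
Position 5 (value -2): max_ending_here = -2, max_so_far = 12
Position 6 (value 3): max_ending_here = 3, max_so_far = 12
Position 7 (value -4): max_ending_here = -1, max_so_far = 12

Maximum subarray: [3, -3, 12]
Maximum sum: 12

The maximum subarray is [3, -3, 12] with sum 12. This subarray runs from index 0 to index 2.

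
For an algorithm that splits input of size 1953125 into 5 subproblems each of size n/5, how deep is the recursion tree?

For divide and conquer with division factor 5:

Problem sizes at each level:
Level 0: 1953125
Level 1: 390625
Level 2: 78125
Level 3: 15625
Level 4: 3125
Level 5: 625
Level 6: 125
Level 7: 25
Level 8: 5
Level 9: 1

The root is level 0 and the size-1 base case is level 9 (the tree spans levels 0 through 9, i.e. 10 levels counting the root), so the depth is the number of divisions: log_5(1953125) = 9

The recursion tree depth is log_5(1953125) = 9. At each level, the problem size is divided by 5, so it takes 9 divisions to reduce to a base case of size 1. The algorithm makes 5 recursive calls at each level.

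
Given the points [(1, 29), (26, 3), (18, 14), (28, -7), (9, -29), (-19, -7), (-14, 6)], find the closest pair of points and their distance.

Computing all pairwise distances among 7 points:

d((1, 29), (26, 3)) = 36.0694
d((1, 29), (18, 14)) = 22.6716
d((1, 29), (28, -7)) = 45.0
d((1, 29), (9, -29)) = 58.5491
d((1, 29), (-19, -7)) = 41.1825
d((1, 29), (-14, 6)) = 27.4591
d((26, 3), (18, 14)) = 13.6015
d((26, 3), (28, -7)) = 10.198 <-- minimum
d((26, 3), (9, -29)) = 36.2353
d((26, 3), (-19, -7)) = 46.0977
d((26, 3), (-14, 6)) = 40.1123
d((18, 14), (28, -7)) = 23.2594
d((18, 14), (9, -29)) = 43.9318
d((18, 14), (-19, -7)) = 42.5441
d((18, 14), (-14, 6)) = 32.9848
d((28, -7), (9, -29)) = 29.0689
d((28, -7), (-19, -7)) = 47.0
d((28, -7), (-14, 6)) = 43.9659
d((9, -29), (-19, -7)) = 35.609
d((9, -29), (-14, 6)) = 41.8808
d((-19, -7), (-14, 6)) = 13.9284

Closest pair: (26, 3) and (28, -7) with distance 10.198

The closest pair is (26, 3) and (28, -7) with Euclidean distance 10.198. For 7 points, brute-force pairwise comparison is shown above. For large n, the divide-and-conquer algorithm (sort by x, recurse on halves, check the dividing strip) achieves O(n log n).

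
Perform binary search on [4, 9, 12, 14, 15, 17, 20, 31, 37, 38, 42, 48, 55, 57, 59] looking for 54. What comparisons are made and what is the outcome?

Binary search for 54 in [4, 9, 12, 14, 15, 17, 20, 31, 37, 38, 42, 48, 55, 57, 59]:

lo=0, hi=14, mid=7, arr[mid]=31 -> 31 < 54, search right half
lo=8, hi=14, mid=11, arr[mid]=48 -> 48 < 54, search right half
lo=12, hi=14, mid=13, arr[mid]=57 -> 57 > 54, search left half
lo=12, hi=12, mid=12, arr[mid]=55 -> 55 > 54, search left half
lo=12 > hi=11, target 54 not found

Binary search determines that 54 is not in the array after 4 comparisons. The search space was exhausted without finding the target.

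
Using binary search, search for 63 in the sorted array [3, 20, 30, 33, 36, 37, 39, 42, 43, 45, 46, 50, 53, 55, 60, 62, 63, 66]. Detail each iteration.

Binary search for 63 in [3, 20, 30, 33, 36, 37, 39, 42, 43, 45, 46, 50, 53, 55, 60, 62, 63, 66]:

lo=0, hi=17, mid=8, arr[mid]=43 -> 43 < 63, search right half
lo=9, hi=17, mid=13, arr[mid]=55 -> 55 < 63, search right half
lo=14, hi=17, mid=15, arr[mid]=62 -> 62 < 63, search right half
lo=16, hi=17, mid=16, arr[mid]=63 -> Found target at index 16!

Binary search finds 63 at index 16 after 4 comparisons. The search repeatedly halves the search space by comparing with the middle element.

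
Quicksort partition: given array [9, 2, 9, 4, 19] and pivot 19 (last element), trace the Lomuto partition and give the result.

Lomuto partition with pivot = 19:

Initial array: [9, 2, 9, 4, 19]

arr[0]=9 <= 19: swap with position 0, array becomes [9, 2, 9, 4, 19]
arr[1]=2 <= 19: swap with position 1, array becomes [9, 2, 9, 4, 19]
arr[2]=9 <= 19: swap with position 2, array becomes [9, 2, 9, 4, 19]
arr[3]=4 <= 19: swap with position 3, array becomes [9, 2, 9, 4, 19]

Place pivot at position 4: [9, 2, 9, 4, 19]
Pivot position: 4

After partitioning with pivot 19, the array becomes [9, 2, 9, 4, 19]. The pivot is placed at index 4. All elements to the left of the pivot are <= 19, and all elements to the right are > 19.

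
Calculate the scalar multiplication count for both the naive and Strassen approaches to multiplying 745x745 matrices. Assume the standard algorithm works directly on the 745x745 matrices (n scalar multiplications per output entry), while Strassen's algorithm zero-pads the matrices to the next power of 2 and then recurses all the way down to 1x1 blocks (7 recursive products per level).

Matrix multiplication for 745x745 matrices:

Strassen's algorithm requires power-of-2 dimensions. Pad 745x745 to 1024x1024 (next power of 2).

Standard algorithm: 745^3 = 413493625 multiplications
Strassen's algorithm: 7^(log2(1024)) = 7^10 = 282475249 multiplications
Savings: 413493625 - 282475249 = 131018376 multiplications

Standard: 413493625 multiplications (745^3). Strassen: 282475249 multiplications (7^10, after padding to 1024x1024). Strassen reduces 8 recursive multiplications to 7 at each level.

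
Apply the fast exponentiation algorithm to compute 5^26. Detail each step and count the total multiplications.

Computing 5^26 by squaring (build up from 5^1; each line after the first costs one multiplication):

5^1 = 5
5^2 = (5^1)^2 = 5^2 = 25
5^3 = 5 * 5^2 = 5 * 25 = 125
5^6 = (5^3)^2 = 125^2 = 15625
5^12 = (5^6)^2 = 15625^2 = 244140625
5^13 = 5 * 5^12 = 5 * 244140625 = 1220703125
5^26 = (5^13)^2 = 1220703125^2 = 1490116119384765625

Result: 1490116119384765625
Multiplications needed: 6 (6 lines after 5^1)

5^26 = 1490116119384765625. Using exponentiation by squaring, this requires 6 multiplications. The key idea: if the exponent is even, square the half-power; if odd, multiply by the base once.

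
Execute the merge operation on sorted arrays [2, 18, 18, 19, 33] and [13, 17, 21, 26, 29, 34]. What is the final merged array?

Merging process:

Compare 2 vs 13: take 2 from left. Merged: [2]
Compare 18 vs 13: take 13 from right. Merged: [2, 13]
Compare 18 vs 17: take 17 from right. Merged: [2, 13, 17]
Compare 18 vs 21: take 18 from left. Merged: [2, 13, 17, 18]
Compare 18 vs 21: take 18 from left. Merged: [2, 13, 17, 18, 18]
Compare 19 vs 21: take 19 from left. Merged: [2, 13, 17, 18, 18, 19]
Compare 33 vs 21: take 21 from right. Merged: [2, 13, 17, 18, 18, 19, 21]
Compare 33 vs 26: take 26 from right. Merged: [2, 13, 17, 18, 18, 19, 21, 26]
Compare 33 vs 29: take 29 from right. Merged: [2, 13, 17, 18, 18, 19, 21, 26, 29]
Compare 33 vs 34: take 33 from left. Merged: [2, 13, 17, 18, 18, 19, 21, 26, 29, 33]
Append remaining from right: [34]. Merged: [2, 13, 17, 18, 18, 19, 21, 26, 29, 33, 34]

Final merged array: [2, 13, 17, 18, 18, 19, 21, 26, 29, 33, 34]
Total comparisons: 10

The merged array is [2, 13, 17, 18, 18, 19, 21, 26, 29, 33, 34], requiring 10 comparisons. The merge step runs in O(n) time where n is the total number of elements.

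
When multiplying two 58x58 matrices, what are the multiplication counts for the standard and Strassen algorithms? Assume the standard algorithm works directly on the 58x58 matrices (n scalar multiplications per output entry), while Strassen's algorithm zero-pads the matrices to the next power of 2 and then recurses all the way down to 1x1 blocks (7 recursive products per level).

Matrix multiplication for 58x58 matrices:

Strassen's algorithm requires power-of-2 dimensions. Pad 58x58 to 64x64 (next power of 2).

Standard algorithm: 58^3 = 195112 multiplications
Strassen's algorithm: 7^(log2(64)) = 7^6 = 117649 multiplications
Savings: 195112 - 117649 = 77463 multiplications

Standard: 195112 multiplications (58^3). Strassen: 117649 multiplications (7^6, after padding to 64x64). Strassen reduces 8 recursive multiplications to 7 at each level.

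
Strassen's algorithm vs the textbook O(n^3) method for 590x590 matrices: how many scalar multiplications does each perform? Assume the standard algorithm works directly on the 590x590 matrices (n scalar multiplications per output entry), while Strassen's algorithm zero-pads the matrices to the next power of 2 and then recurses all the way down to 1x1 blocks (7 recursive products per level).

Matrix multiplication for 590x590 matrices:

Strassen's algorithm requires power-of-2 dimensions. Pad 590x590 to 1024x1024 (next power of 2).

Standard algorithm: 590^3 = 205379000 multiplications
Strassen's algorithm: 7^(log2(1024)) = 7^10 = 282475249 multiplications
Difference: 205379000 - 282475249 = -77096249 (Strassen uses MORE here due to padding overhead — for small or just-over-power-of-2 n, padding can outweigh the per-level savings)

Standard: 205379000 multiplications (590^3). Strassen: 282475249 multiplications (7^10, after padding to 1024x1024). Strassen reduces 8 recursive multiplications to 7 at each level.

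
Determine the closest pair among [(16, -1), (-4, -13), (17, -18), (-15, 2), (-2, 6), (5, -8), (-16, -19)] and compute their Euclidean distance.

Computing all pairwise distances among 7 points:

d((16, -1), (-4, -13)) = 23.3238
d((16, -1), (17, -18)) = 17.0294
d((16, -1), (-15, 2)) = 31.1448
d((16, -1), (-2, 6)) = 19.3132
d((16, -1), (5, -8)) = 13.0384
d((16, -1), (-16, -19)) = 36.7151
d((-4, -13), (17, -18)) = 21.587
d((-4, -13), (-15, 2)) = 18.6011
d((-4, -13), (-2, 6)) = 19.105
d((-4, -13), (5, -8)) = 10.2956 <-- minimum
d((-4, -13), (-16, -19)) = 13.4164
d((17, -18), (-15, 2)) = 37.7359
d((17, -18), (-2, 6)) = 30.6105
d((17, -18), (5, -8)) = 15.6205
d((17, -18), (-16, -19)) = 33.0151
d((-15, 2), (-2, 6)) = 13.6015
d((-15, 2), (5, -8)) = 22.3607
d((-15, 2), (-16, -19)) = 21.0238
d((-2, 6), (5, -8)) = 15.6525
d((-2, 6), (-16, -19)) = 28.6531
d((5, -8), (-16, -19)) = 23.7065

Closest pair: (-4, -13) and (5, -8) with distance 10.2956

The closest pair is (-4, -13) and (5, -8) with Euclidean distance 10.2956. For 7 points, brute-force pairwise comparison is shown above. For large n, the divide-and-conquer algorithm (sort by x, recurse on halves, check the dividing strip) achieves O(n log n).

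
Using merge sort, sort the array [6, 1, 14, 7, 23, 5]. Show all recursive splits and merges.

Merge sort trace:

Split: [6, 1, 14, 7, 23, 5] -> [6, 1, 14] and [7, 23, 5]
  Split: [6, 1, 14] -> [6] and [1, 14]
    Split: [1, 14] -> [1] and [14]
    Merge: [1] + [14] -> [1, 14]
  Merge: [6] + [1, 14] -> [1, 6, 14]
  Split: [7, 23, 5] -> [7] and [23, 5]
    Split: [23, 5] -> [23] and [5]
    Merge: [23] + [5] -> [5, 23]
  Merge: [7] + [5, 23] -> [5, 7, 23]
Merge: [1, 6, 14] + [5, 7, 23] -> [1, 5, 6, 7, 14, 23]

Final sorted array: [1, 5, 6, 7, 14, 23]

The merge sort proceeds by recursively splitting the array and merging sorted halves.
After all merges, the sorted array is [1, 5, 6, 7, 14, 23].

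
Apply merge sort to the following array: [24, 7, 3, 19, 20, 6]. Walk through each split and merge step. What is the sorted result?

Merge sort trace:

Split: [24, 7, 3, 19, 20, 6] -> [24, 7, 3] and [19, 20, 6]
  Split: [24, 7, 3] -> [24] and [7, 3]
    Split: [7, 3] -> [7] and [3]
    Merge: [7] + [3] -> [3, 7]
  Merge: [24] + [3, 7] -> [3, 7, 24]
  Split: [19, 20, 6] -> [19] and [20, 6]
    Split: [20, 6] -> [20] and [6]
    Merge: [20] + [6] -> [6, 20]
  Merge: [19] + [6, 20] -> [6, 19, 20]
Merge: [3, 7, 24] + [6, 19, 20] -> [3, 6, 7, 19, 20, 24]

Final sorted array: [3, 6, 7, 19, 20, 24]

The merge sort proceeds by recursively splitting the array and merging sorted halves.
After all merges, the sorted array is [3, 6, 7, 19, 20, 24].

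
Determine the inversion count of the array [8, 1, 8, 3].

Finding inversions in [8, 1, 8, 3]:

(0, 1): arr[0]=8 > arr[1]=1
(0, 3): arr[0]=8 > arr[3]=3
(2, 3): arr[2]=8 > arr[3]=3

Total inversions: 3

The array has 3 inversion(s): (0,1), (0,3), (2,3). Each pair (i,j) satisfies i < j and arr[i] > arr[j].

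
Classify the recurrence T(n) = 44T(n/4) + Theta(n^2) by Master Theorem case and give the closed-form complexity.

Master Theorem for T(n) = 44T(n/4) + O(n^2):

a = 44, b = 4, c = 2
log_b(a) = log_4(44) = 2.7297

Case 1: c = 2 < log_4(44) = 2.7297
T(n) = O(n^(log_4 44))

For T(n) = 44T(n/4) + O(n^2): log_4(44) = 2.7297. This is Case 1 of the Master Theorem (c < log_b(a), work dominated by leaves), giving O(n^(log_4 44)).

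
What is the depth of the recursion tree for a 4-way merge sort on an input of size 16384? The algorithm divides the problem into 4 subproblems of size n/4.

For divide and conquer with division factor 4:

Problem sizes at each level:
Level 0: 16384
Level 1: 4096
Level 2: 1024
Level 3: 256
Level 4: 64
Level 5: 16
Level 6: 4
Level 7: 1

The root is level 0 and the size-1 base case is level 7 (the tree spans levels 0 through 7, i.e. 8 levels counting the root), so the depth is the number of divisions: log_4(16384) = 7

The recursion tree depth is log_4(16384) = 7. At each level, the problem size is divided by 4, so it takes 7 divisions to reduce to a base case of size 1. The algorithm makes 4 recursive calls at each level.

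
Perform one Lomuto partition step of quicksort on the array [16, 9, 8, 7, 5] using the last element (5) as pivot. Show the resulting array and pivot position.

Lomuto partition with pivot = 5:

Initial array: [16, 9, 8, 7, 5]

arr[0]=16 > 5: no swap
arr[1]=9 > 5: no swap
arr[2]=8 > 5: no swap
arr[3]=7 > 5: no swap

Place pivot at position 0: [5, 9, 8, 7, 16]
Pivot position: 0

After partitioning with pivot 5, the array becomes [5, 9, 8, 7, 16]. The pivot is placed at index 0. All elements to the left of the pivot are <= 5, and all elements to the right are > 5.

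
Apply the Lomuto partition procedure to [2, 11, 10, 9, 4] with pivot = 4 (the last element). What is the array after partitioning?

Lomuto partition with pivot = 4:

Initial array: [2, 11, 10, 9, 4]

arr[0]=2 <= 4: swap with position 0, array becomes [2, 11, 10, 9, 4]
arr[1]=11 > 4: no swap
arr[2]=10 > 4: no swap
arr[3]=9 > 4: no swap

Place pivot at position 1: [2, 4, 10, 9, 11]
Pivot position: 1

After partitioning with pivot 4, the array becomes [2, 4, 10, 9, 11]. The pivot is placed at index 1. All elements to the left of the pivot are <= 4, and all elements to the right are > 4.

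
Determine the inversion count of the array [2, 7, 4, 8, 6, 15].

Finding inversions in [2, 7, 4, 8, 6, 15]:

(1, 2): arr[1]=7 > arr[2]=4
(1, 4): arr[1]=7 > arr[4]=6
(3, 4): arr[3]=8 > arr[4]=6

Total inversions: 3

The array has 3 inversion(s): (1,2), (1,4), (3,4). Each pair (i,j) satisfies i < j and arr[i] > arr[j].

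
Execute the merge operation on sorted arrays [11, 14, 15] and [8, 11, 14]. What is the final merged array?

Merging process:

Compare 11 vs 8: take 8 from right. Merged: [8]
Compare 11 vs 11: take 11 from left. Merged: [8, 11]
Compare 14 vs 11: take 11 from right. Merged: [8, 11, 11]
Compare 14 vs 14: take 14 from left. Merged: [8, 11, 11, 14]
Compare 15 vs 14: take 14 from right. Merged: [8, 11, 11, 14, 14]
Append remaining from left: [15]. Merged: [8, 11, 11, 14, 14, 15]

Final merged array: [8, 11, 11, 14, 14, 15]
Total comparisons: 5

The merged array is [8, 11, 11, 14, 14, 15], requiring 5 comparisons. The merge step runs in O(n) time where n is the total number of elements.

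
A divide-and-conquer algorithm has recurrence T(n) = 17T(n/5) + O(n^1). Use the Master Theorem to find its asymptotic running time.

Master Theorem for T(n) = 17T(n/5) + O(n^1):

a = 17, b = 5, c = 1
log_b(a) = log_5(17) = 1.7604

Case 1: c = 1 < log_5(17) = 1.7604
T(n) = O(n^(log_5 17))

For T(n) = 17T(n/5) + O(n^1): log_5(17) = 1.7604. This is Case 1 of the Master Theorem (c < log_b(a), work dominated by leaves), giving O(n^(log_5 17)).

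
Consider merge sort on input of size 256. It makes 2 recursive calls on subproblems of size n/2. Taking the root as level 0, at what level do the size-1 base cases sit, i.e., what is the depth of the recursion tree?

For divide and conquer with division factor 2:

Problem sizes at each level:
Level 0: 256
Level 1: 128
Level 2: 64
Level 3: 32
Level 4: 16
Level 5: 8
Level 6: 4
Level 7: 2
Level 8: 1

The root is level 0 and the size-1 base case is level 8 (the tree spans levels 0 through 8, i.e. 9 levels counting the root), so the depth is the number of divisions: log_2(256) = 8

The recursion tree depth is log_2(256) = 8. At each level, the problem size is divided by 2, so it takes 8 divisions to reduce to a base case of size 1. The algorithm makes 2 recursive calls at each level.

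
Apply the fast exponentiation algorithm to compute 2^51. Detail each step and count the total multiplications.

Computing 2^51 by squaring (build up from 2^1; each line after the first costs one multiplication):

2^1 = 2
2^2 = (2^1)^2 = 2^2 = 4
2^3 = 2 * 2^2 = 2 * 4 = 8
2^6 = (2^3)^2 = 8^2 = 64
2^12 = (2^6)^2 = 64^2 = 4096
2^24 = (2^12)^2 = 4096^2 = 16777216
2^25 = 2 * 2^24 = 2 * 16777216 = 33554432
2^50 = (2^25)^2 = 33554432^2 = 1125899906842624
2^51 = 2 * 2^50 = 2 * 1125899906842624 = 2251799813685248

Result: 2251799813685248
Multiplications needed: 8 (8 lines after 2^1)

2^51 = 2251799813685248. Using exponentiation by squaring, this requires 8 multiplications. The key idea: if the exponent is even, square the half-power; if odd, multiply by the base once.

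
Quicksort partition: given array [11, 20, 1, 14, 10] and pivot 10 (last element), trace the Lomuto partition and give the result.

Lomuto partition with pivot = 10:

Initial array: [11, 20, 1, 14, 10]

arr[0]=11 > 10: no swap
arr[1]=20 > 10: no swap
arr[2]=1 <= 10: swap with position 0, array becomes [1, 20, 11, 14, 10]
arr[3]=14 > 10: no swap

Place pivot at position 1: [1, 10, 11, 14, 20]
Pivot position: 1

After partitioning with pivot 10, the array becomes [1, 10, 11, 14, 20]. The pivot is placed at index 1. All elements to the left of the pivot are <= 10, and all elements to the right are > 10.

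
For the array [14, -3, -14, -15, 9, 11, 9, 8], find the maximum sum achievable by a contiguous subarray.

Using Kadane's algorithm on [14, -3, -14, -15, 9, 11, 9, 8]:

Scanning through the array:
Position 1 (value -3): max_ending_here = 11, max_so_far = 14
Position 2 (value -14): max_ending_here = -3, max_so_far = 14
Position 3 (value -15): max_ending_here = -15, max_so_far = 14
Position 4 (value 9): max_ending_here = 9, max_so_far = 14
Position 5 (value 11): max_ending_here = 20, max_so_far = 20
Position 6 (value 9): max_ending_here = 29, max_so_far = 29
Position 7 (value 8): max_ending_here = 37, max_so_far = 37

Maximum subarray: [9, 11, 9, 8]
Maximum sum: 37

The maximum subarray is [9, 11, 9, 8] with sum 37. This subarray runs from index 4 to index 7.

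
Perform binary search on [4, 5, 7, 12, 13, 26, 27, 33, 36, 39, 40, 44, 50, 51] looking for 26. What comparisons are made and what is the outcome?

Binary search for 26 in [4, 5, 7, 12, 13, 26, 27, 33, 36, 39, 40, 44, 50, 51]:

lo=0, hi=13, mid=6, arr[mid]=27 -> 27 > 26, search left half
lo=0, hi=5, mid=2, arr[mid]=7 -> 7 < 26, search right half
lo=3, hi=5, mid=4, arr[mid]=13 -> 13 < 26, search right half
lo=5, hi=5, mid=5, arr[mid]=26 -> Found target at index 5!

Binary search finds 26 at index 5 after 4 comparisons. The search repeatedly halves the search space by comparing with the middle element.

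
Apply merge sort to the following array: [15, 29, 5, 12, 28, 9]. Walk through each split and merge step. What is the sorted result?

Merge sort trace:

Split: [15, 29, 5, 12, 28, 9] -> [15, 29, 5] and [12, 28, 9]
  Split: [15, 29, 5] -> [15] and [29, 5]
    Split: [29, 5] -> [29] and [5]
    Merge: [29] + [5] -> [5, 29]
  Merge: [15] + [5, 29] -> [5, 15, 29]
  Split: [12, 28, 9] -> [12] and [28, 9]
    Split: [28, 9] -> [28] and [9]
    Merge: [28] + [9] -> [9, 28]
  Merge: [12] + [9, 28] -> [9, 12, 28]
Merge: [5, 15, 29] + [9, 12, 28] -> [5, 9, 12, 15, 28, 29]

Final sorted array: [5, 9, 12, 15, 28, 29]

The merge sort proceeds by recursively splitting the array and merging sorted halves.
After all merges, the sorted array is [5, 9, 12, 15, 28, 29].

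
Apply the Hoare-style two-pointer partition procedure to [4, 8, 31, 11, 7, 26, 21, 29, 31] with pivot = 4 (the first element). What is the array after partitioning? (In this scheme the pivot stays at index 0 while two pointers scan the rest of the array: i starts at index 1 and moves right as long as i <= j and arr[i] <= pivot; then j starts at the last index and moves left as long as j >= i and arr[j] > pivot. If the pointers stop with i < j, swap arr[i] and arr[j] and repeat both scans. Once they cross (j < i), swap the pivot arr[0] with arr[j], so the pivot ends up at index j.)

Hoare-style two-pointer partition with pivot = 4:

Initial array: [4, 8, 31, 11, 7, 26, 21, 29, 31]

Pointers start at i = 1, j = 8.
i ends at 1, j ends at 0: the pointers have crossed (j < i), so scanning stops.

j = 0, so swapping arr[0] with arr[j] leaves the pivot at position 0: [4, 8, 31, 11, 7, 26, 21, 29, 31]
Pivot position: 0

After partitioning with pivot 4, the array becomes [4, 8, 31, 11, 7, 26, 21, 29, 31]. The pivot is placed at index 0. All elements to the left of the pivot are <= 4, and all elements to the right are > 4.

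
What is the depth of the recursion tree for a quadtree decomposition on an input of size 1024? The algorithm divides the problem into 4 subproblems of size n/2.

For divide and conquer with division factor 2:

Problem sizes at each level:
Level 0: 1024
Level 1: 512
Level 2: 256
Level 3: 128
Level 4: 64
Level 5: 32
Level 6: 16
Level 7: 8
Level 8: 4
Level 9: 2
Level 10: 1

The root is level 0 and the size-1 base case is level 10 (the tree spans levels 0 through 10, i.e. 11 levels counting the root), so the depth is the number of divisions: log_2(1024) = 10

The recursion tree depth is log_2(1024) = 10. At each level, the problem size is divided by 2, so it takes 10 divisions to reduce to a base case of size 1. The algorithm makes 4 recursive calls at each level.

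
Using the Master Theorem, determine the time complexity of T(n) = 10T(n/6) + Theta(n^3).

Master Theorem for T(n) = 10T(n/6) + O(n^3):

a = 10, b = 6, c = 3
log_b(a) = log_6(10) = 1.2851

Case 3: c = 3 > log_6(10) = 1.2851
T(n) = O(n^3) = O(n^3)

For T(n) = 10T(n/6) + O(n^3): log_6(10) = 1.2851. This is Case 3 of the Master Theorem (c > log_b(a), work dominated by root), giving O(n^3).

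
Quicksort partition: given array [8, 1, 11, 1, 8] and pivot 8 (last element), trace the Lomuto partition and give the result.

Lomuto partition with pivot = 8:

Initial array: [8, 1, 11, 1, 8]

arr[0]=8 <= 8: swap with position 0, array becomes [8, 1, 11, 1, 8]
arr[1]=1 <= 8: swap with position 1, array becomes [8, 1, 11, 1, 8]
arr[2]=11 > 8: no swap
arr[3]=1 <= 8: swap with position 2, array becomes [8, 1, 1, 11, 8]

Place pivot at position 3: [8, 1, 1, 8, 11]
Pivot position: 3

After partitioning with pivot 8, the array becomes [8, 1, 1, 8, 11]. The pivot is placed at index 3. All elements to the left of the pivot are <= 8, and all elements to the right are > 8.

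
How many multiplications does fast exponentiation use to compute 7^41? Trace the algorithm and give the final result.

Computing 7^41 by squaring (build up from 7^1; each line after the first costs one multiplication):

7^1 = 7
7^2 = (7^1)^2 = 7^2 = 49
7^4 = (7^2)^2 = 49^2 = 2401
7^5 = 7 * 7^4 = 7 * 2401 = 16807
7^10 = (7^5)^2 = 16807^2 = 282475249
7^20 = (7^10)^2 = 282475249^2 = 79792266297612001
7^40 = (7^20)^2 = 79792266297612001^2 = 6366805760909027985741435139224001
7^41 = 7 * 7^40 = 7 * 6366805760909027985741435139224001 = 44567640326363195900190045974568007

Result: 44567640326363195900190045974568007
Multiplications needed: 7 (7 lines after 7^1)

7^41 = 44567640326363195900190045974568007. Using exponentiation by squaring, this requires 7 multiplications. The key idea: if the exponent is even, square the half-power; if odd, multiply by the base once.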